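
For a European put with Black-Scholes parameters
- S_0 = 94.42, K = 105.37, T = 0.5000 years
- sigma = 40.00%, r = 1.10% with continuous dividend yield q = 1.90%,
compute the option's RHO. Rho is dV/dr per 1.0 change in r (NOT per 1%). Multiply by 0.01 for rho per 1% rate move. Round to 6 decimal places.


Answer: Rho = -37.023413

Derivation:
d1 = -0.2606574157; d2 = -0.5435001282
phi(d1) = 0.3856173674; exp(-qT) = 0.9905449824; exp(-rT) = 0.9945150973
N(-d2) = 0.7066072487
Rho = -K*T*exp(-rT)*N(-d2) = -105.3700 * 0.5000 * 0.9945150973 * 0.7066072487 = -37.023413


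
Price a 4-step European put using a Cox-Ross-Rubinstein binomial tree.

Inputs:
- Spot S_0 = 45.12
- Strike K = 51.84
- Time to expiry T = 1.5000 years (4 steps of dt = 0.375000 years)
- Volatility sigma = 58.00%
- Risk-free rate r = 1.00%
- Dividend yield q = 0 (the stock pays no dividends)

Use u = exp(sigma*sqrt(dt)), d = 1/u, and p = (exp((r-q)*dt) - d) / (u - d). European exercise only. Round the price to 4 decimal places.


dt = T/N = 0.375000
u = exp(sigma*sqrt(dt)) = 1.426432; d = 1/u = 0.701050
p = (exp((r-q)*dt) - d) / (u - d) = 0.417307
Discount per step: exp(-r*dt) = 0.996257
Stock lattice S(k, i) with i counting down-moves:
  k=0: S(0,0) = 45.1200
  k=1: S(1,0) = 64.3606; S(1,1) = 31.6314
  k=2: S(2,0) = 91.8060; S(2,1) = 45.1200; S(2,2) = 22.1752
  k=3: S(3,0) = 130.9550; S(3,1) = 64.3606; S(3,2) = 31.6314; S(3,3) = 15.5459
  k=4: S(4,0) = 186.7983; S(4,1) = 91.8060; S(4,2) = 45.1200; S(4,3) = 22.1752; S(4,4) = 10.8985
Terminal payoffs V(N, i) = max(K - S_T, 0):
  V(4,0) = 0.000000; V(4,1) = 0.000000; V(4,2) = 6.720000; V(4,3) = 29.664821; V(4,4) = 40.941539
Backward induction: V(k, i) = exp(-r*dt) * [p * V(k+1, i) + (1-p) * V(k+1, i+1)].
  V(3,0) = exp(-r*dt) * [p*0.000000 + (1-p)*0.000000] = 0.000000
  V(3,1) = exp(-r*dt) * [p*0.000000 + (1-p)*6.720000] = 3.901039
  V(3,2) = exp(-r*dt) * [p*6.720000 + (1-p)*29.664821] = 20.014586
  V(3,3) = exp(-r*dt) * [p*29.664821 + (1-p)*40.941539] = 36.100054
  V(2,0) = exp(-r*dt) * [p*0.000000 + (1-p)*3.901039] = 2.264599
  V(2,1) = exp(-r*dt) * [p*3.901039 + (1-p)*20.014586] = 13.240542
  V(2,2) = exp(-r*dt) * [p*20.014586 + (1-p)*36.100054] = 29.277476
  V(1,0) = exp(-r*dt) * [p*2.264599 + (1-p)*13.240542] = 8.627787
  V(1,1) = exp(-r*dt) * [p*13.240542 + (1-p)*29.277476] = 22.500612
  V(0,0) = exp(-r*dt) * [p*8.627787 + (1-p)*22.500612] = 16.648831

Answer: Price = V(0,0) = 16.6488


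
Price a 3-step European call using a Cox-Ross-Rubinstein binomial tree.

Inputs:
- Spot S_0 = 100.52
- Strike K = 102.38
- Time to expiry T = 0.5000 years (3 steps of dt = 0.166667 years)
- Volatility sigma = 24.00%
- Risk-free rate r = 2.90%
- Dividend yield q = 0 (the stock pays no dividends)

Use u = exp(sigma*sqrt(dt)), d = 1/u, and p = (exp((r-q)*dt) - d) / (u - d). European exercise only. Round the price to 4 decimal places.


dt = T/N = 0.166667
u = exp(sigma*sqrt(dt)) = 1.102940; d = 1/u = 0.906667
p = (exp((r-q)*dt) - d) / (u - d) = 0.500210
Discount per step: exp(-r*dt) = 0.995178
Stock lattice S(k, i) with i counting down-moves:
  k=0: S(0,0) = 100.5200
  k=1: S(1,0) = 110.8676; S(1,1) = 91.1382
  k=2: S(2,0) = 122.2803; S(2,1) = 100.5200; S(2,2) = 82.6320
  k=3: S(3,0) = 134.8679; S(3,1) = 110.8676; S(3,2) = 91.1382; S(3,3) = 74.9198
Terminal payoffs V(N, i) = max(S_T - K, 0):
  V(3,0) = 32.487860; V(3,1) = 8.487556; V(3,2) = 0.000000; V(3,3) = 0.000000
Backward induction: V(k, i) = exp(-r*dt) * [p * V(k+1, i) + (1-p) * V(k+1, i+1)].
  V(2,0) = exp(-r*dt) * [p*32.487860 + (1-p)*8.487556] = 20.393936
  V(2,1) = exp(-r*dt) * [p*8.487556 + (1-p)*0.000000] = 4.225089
  V(2,2) = exp(-r*dt) * [p*0.000000 + (1-p)*0.000000] = 0.000000
  V(1,0) = exp(-r*dt) * [p*20.393936 + (1-p)*4.225089] = 12.253537
  V(1,1) = exp(-r*dt) * [p*4.225089 + (1-p)*0.000000] = 2.103241
  V(0,0) = exp(-r*dt) * [p*12.253537 + (1-p)*2.103241] = 7.145897

Answer: Price = V(0,0) = 7.1459


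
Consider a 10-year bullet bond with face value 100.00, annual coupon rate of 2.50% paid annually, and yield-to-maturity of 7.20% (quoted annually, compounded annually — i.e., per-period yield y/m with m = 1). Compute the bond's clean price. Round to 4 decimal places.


Coupon per period c = face * coupon_rate / m = 2.500000
Periods per year m = 1; per-period yield y/m = 0.072000
Number of cashflows N = 10
Cashflows (t years, CF_t, discount factor 1/(1+y/m)^(m*t), PV):
  t = 1.0000: CF_t = 2.500000, DF = 0.932836, PV = 2.332090
  t = 2.0000: CF_t = 2.500000, DF = 0.870183, PV = 2.175457
  t = 3.0000: CF_t = 2.500000, DF = 0.811738, PV = 2.029344
  t = 4.0000: CF_t = 2.500000, DF = 0.757218, PV = 1.893045
  t = 5.0000: CF_t = 2.500000, DF = 0.706360, PV = 1.765900
  t = 6.0000: CF_t = 2.500000, DF = 0.658918, PV = 1.647295
  t = 7.0000: CF_t = 2.500000, DF = 0.614662, PV = 1.536655
  t = 8.0000: CF_t = 2.500000, DF = 0.573379, PV = 1.433447
  t = 9.0000: CF_t = 2.500000, DF = 0.534868, PV = 1.337171
  t = 10.0000: CF_t = 102.500000, DF = 0.498944, PV = 51.141800
Price P = sum_t PV_t = 67.292203

Answer: Price = 67.2922


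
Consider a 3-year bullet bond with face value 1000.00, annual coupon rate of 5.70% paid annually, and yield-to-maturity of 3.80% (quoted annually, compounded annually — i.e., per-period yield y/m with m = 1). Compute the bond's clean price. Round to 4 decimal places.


Coupon per period c = face * coupon_rate / m = 57.000000
Periods per year m = 1; per-period yield y/m = 0.038000
Number of cashflows N = 3
Cashflows (t years, CF_t, discount factor 1/(1+y/m)^(m*t), PV):
  t = 1.0000: CF_t = 57.000000, DF = 0.963391, PV = 54.913295
  t = 2.0000: CF_t = 57.000000, DF = 0.928122, PV = 52.902982
  t = 3.0000: CF_t = 1057.000000, DF = 0.894145, PV = 945.111237
Price P = sum_t PV_t = 1052.927513

Answer: Price = 1052.9275


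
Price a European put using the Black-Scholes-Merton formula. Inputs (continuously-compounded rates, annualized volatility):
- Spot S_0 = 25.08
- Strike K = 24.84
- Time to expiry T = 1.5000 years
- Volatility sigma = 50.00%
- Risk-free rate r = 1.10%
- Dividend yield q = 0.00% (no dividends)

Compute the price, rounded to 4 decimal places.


d1 = (ln(S/K) + (r - q + 0.5*sigma^2) * T) / (sigma * sqrt(T)) = 0.34883258
d2 = d1 - sigma * sqrt(T) = -0.26353985
exp(-rT) = 0.98363538; exp(-qT) = 1.00000000
P = K * exp(-rT) * N(-d2) - S_0 * exp(-qT) * N(-d1)
N(-d1) = 0.36360750; N(-d2) = 0.60393274
P = 24.8400 * 0.98363538 * 0.60393274 - 25.0800 * 1.00000000 * 0.36360750 = 5.6369

Answer: Price = 5.6369


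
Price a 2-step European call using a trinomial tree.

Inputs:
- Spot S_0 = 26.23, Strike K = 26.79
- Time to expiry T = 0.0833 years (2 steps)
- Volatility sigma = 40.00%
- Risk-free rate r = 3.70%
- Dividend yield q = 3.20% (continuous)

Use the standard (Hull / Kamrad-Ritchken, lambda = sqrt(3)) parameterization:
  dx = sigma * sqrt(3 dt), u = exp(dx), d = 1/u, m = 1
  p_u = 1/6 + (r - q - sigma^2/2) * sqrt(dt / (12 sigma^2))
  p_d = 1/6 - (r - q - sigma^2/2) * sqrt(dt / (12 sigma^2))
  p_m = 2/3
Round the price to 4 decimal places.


Answer: Price = V(0,0) = 0.9017

Derivation:
dt = T/N = 0.041650; dx = sigma*sqrt(3*dt) = 0.141393
u = exp(dx) = 1.151877; d = 1/u = 0.868148
p_u = 0.155620, p_m = 0.666667, p_d = 0.177713
Discount per step: exp(-r*dt) = 0.998460
Stock lattice S(k, j) with j the centered position index:
  k=0: S(0,+0) = 26.2300
  k=1: S(1,-1) = 22.7715; S(1,+0) = 26.2300; S(1,+1) = 30.2137
  k=2: S(2,-2) = 19.7691; S(2,-1) = 22.7715; S(2,+0) = 26.2300; S(2,+1) = 30.2137; S(2,+2) = 34.8025
Terminal payoffs V(N, j) = max(S_T - K, 0):
  V(2,-2) = 0.000000; V(2,-1) = 0.000000; V(2,+0) = 0.000000; V(2,+1) = 3.423742; V(2,+2) = 8.012525
Backward induction: V(k, j) = exp(-r*dt) * [p_u * V(k+1, j+1) + p_m * V(k+1, j) + p_d * V(k+1, j-1)]
  V(1,-1) = exp(-r*dt) * [p_u*0.000000 + p_m*0.000000 + p_d*0.000000] = 0.000000
  V(1,+0) = exp(-r*dt) * [p_u*3.423742 + p_m*0.000000 + p_d*0.000000] = 0.531983
  V(1,+1) = exp(-r*dt) * [p_u*8.012525 + p_m*3.423742 + p_d*0.000000] = 3.523972
  V(0,+0) = exp(-r*dt) * [p_u*3.523972 + p_m*0.531983 + p_d*0.000000] = 0.901667


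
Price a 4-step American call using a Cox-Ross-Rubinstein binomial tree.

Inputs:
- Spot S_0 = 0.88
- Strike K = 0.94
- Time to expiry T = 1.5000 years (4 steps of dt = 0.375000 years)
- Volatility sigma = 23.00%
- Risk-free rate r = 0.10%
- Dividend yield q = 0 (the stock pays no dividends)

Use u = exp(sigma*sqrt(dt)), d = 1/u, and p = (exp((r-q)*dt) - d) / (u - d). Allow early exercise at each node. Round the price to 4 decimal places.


dt = T/N = 0.375000
u = exp(sigma*sqrt(dt)) = 1.151247; d = 1/u = 0.868623
p = (exp((r-q)*dt) - d) / (u - d) = 0.466174
Discount per step: exp(-r*dt) = 0.999625
Stock lattice S(k, i) with i counting down-moves:
  k=0: S(0,0) = 0.8800
  k=1: S(1,0) = 1.0131; S(1,1) = 0.7644
  k=2: S(2,0) = 1.1663; S(2,1) = 0.8800; S(2,2) = 0.6640
  k=3: S(3,0) = 1.3427; S(3,1) = 1.0131; S(3,2) = 0.7644; S(3,3) = 0.5767
  k=4: S(4,0) = 1.5458; S(4,1) = 1.1663; S(4,2) = 0.8800; S(4,3) = 0.6640; S(4,4) = 0.5010
Terminal payoffs V(N, i) = max(S_T - K, 0):
  V(4,0) = 0.605812; V(4,1) = 0.226325; V(4,2) = 0.000000; V(4,3) = 0.000000; V(4,4) = 0.000000
Backward induction: V(k, i) = exp(-r*dt) * [p * V(k+1, i) + (1-p) * V(k+1, i+1)]; then take max(V_cont, immediate exercise) for American.
  V(3,0) = exp(-r*dt) * [p*0.605812 + (1-p)*0.226325] = 0.403081; exercise = 0.402728; V(3,0) = max -> 0.403081
  V(3,1) = exp(-r*dt) * [p*0.226325 + (1-p)*0.000000] = 0.105467; exercise = 0.073097; V(3,1) = max -> 0.105467
  V(3,2) = exp(-r*dt) * [p*0.000000 + (1-p)*0.000000] = 0.000000; exercise = 0.000000; V(3,2) = max -> 0.000000
  V(3,3) = exp(-r*dt) * [p*0.000000 + (1-p)*0.000000] = 0.000000; exercise = 0.000000; V(3,3) = max -> 0.000000
  V(2,0) = exp(-r*dt) * [p*0.403081 + (1-p)*0.105467] = 0.244115; exercise = 0.226325; V(2,0) = max -> 0.244115
  V(2,1) = exp(-r*dt) * [p*0.105467 + (1-p)*0.000000] = 0.049148; exercise = 0.000000; V(2,1) = max -> 0.049148
  V(2,2) = exp(-r*dt) * [p*0.000000 + (1-p)*0.000000] = 0.000000; exercise = 0.000000; V(2,2) = max -> 0.000000
  V(1,0) = exp(-r*dt) * [p*0.244115 + (1-p)*0.049148] = 0.139984; exercise = 0.073097; V(1,0) = max -> 0.139984
  V(1,1) = exp(-r*dt) * [p*0.049148 + (1-p)*0.000000] = 0.022903; exercise = 0.000000; V(1,1) = max -> 0.022903
  V(0,0) = exp(-r*dt) * [p*0.139984 + (1-p)*0.022903] = 0.077454; exercise = 0.000000; V(0,0) = max -> 0.077454

Answer: Price = V(0,0) = 0.0775


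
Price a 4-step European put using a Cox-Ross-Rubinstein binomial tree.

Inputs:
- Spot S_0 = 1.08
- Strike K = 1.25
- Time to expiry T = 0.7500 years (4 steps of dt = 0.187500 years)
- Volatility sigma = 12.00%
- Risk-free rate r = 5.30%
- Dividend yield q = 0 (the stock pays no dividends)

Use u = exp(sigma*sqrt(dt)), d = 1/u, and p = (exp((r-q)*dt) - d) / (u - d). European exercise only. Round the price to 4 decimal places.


Answer: Price = V(0,0) = 0.1301

Derivation:
dt = T/N = 0.187500
u = exp(sigma*sqrt(dt)) = 1.053335; d = 1/u = 0.949365
p = (exp((r-q)*dt) - d) / (u - d) = 0.583070
Discount per step: exp(-r*dt) = 0.990112
Stock lattice S(k, i) with i counting down-moves:
  k=0: S(0,0) = 1.0800
  k=1: S(1,0) = 1.1376; S(1,1) = 1.0253
  k=2: S(2,0) = 1.1983; S(2,1) = 1.0800; S(2,2) = 0.9734
  k=3: S(3,0) = 1.2622; S(3,1) = 1.1376; S(3,2) = 1.0253; S(3,3) = 0.9241
  k=4: S(4,0) = 1.3295; S(4,1) = 1.1983; S(4,2) = 1.0800; S(4,3) = 0.9734; S(4,4) = 0.8773
Terminal payoffs V(N, i) = max(K - S_T, 0):
  V(4,0) = 0.000000; V(4,1) = 0.051724; V(4,2) = 0.170000; V(4,3) = 0.276602; V(4,4) = 0.372681
Backward induction: V(k, i) = exp(-r*dt) * [p * V(k+1, i) + (1-p) * V(k+1, i+1)].
  V(3,0) = exp(-r*dt) * [p*0.000000 + (1-p)*0.051724] = 0.021352
  V(3,1) = exp(-r*dt) * [p*0.051724 + (1-p)*0.170000] = 0.100038
  V(3,2) = exp(-r*dt) * [p*0.170000 + (1-p)*0.276602] = 0.212325
  V(3,3) = exp(-r*dt) * [p*0.276602 + (1-p)*0.372681] = 0.313529
  V(2,0) = exp(-r*dt) * [p*0.021352 + (1-p)*0.100038] = 0.053623
  V(2,1) = exp(-r*dt) * [p*0.100038 + (1-p)*0.212325] = 0.145402
  V(2,2) = exp(-r*dt) * [p*0.212325 + (1-p)*0.313529] = 0.252003
  V(1,0) = exp(-r*dt) * [p*0.053623 + (1-p)*0.145402] = 0.090980
  V(1,1) = exp(-r*dt) * [p*0.145402 + (1-p)*0.252003] = 0.187970
  V(0,0) = exp(-r*dt) * [p*0.090980 + (1-p)*0.187970] = 0.130118


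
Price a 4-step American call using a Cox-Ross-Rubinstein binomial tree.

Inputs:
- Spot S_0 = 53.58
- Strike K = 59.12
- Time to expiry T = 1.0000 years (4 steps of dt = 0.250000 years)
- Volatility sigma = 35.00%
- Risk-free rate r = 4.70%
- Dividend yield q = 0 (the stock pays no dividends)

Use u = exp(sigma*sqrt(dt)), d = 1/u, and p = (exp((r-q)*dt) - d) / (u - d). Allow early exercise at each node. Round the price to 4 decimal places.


Answer: Price = V(0,0) = 6.5542

Derivation:
dt = T/N = 0.250000
u = exp(sigma*sqrt(dt)) = 1.191246; d = 1/u = 0.839457
p = (exp((r-q)*dt) - d) / (u - d) = 0.489959
Discount per step: exp(-r*dt) = 0.988319
Stock lattice S(k, i) with i counting down-moves:
  k=0: S(0,0) = 53.5800
  k=1: S(1,0) = 63.8270; S(1,1) = 44.9781
  k=2: S(2,0) = 76.0336; S(2,1) = 53.5800; S(2,2) = 37.7572
  k=3: S(3,0) = 90.5748; S(3,1) = 63.8270; S(3,2) = 44.9781; S(3,3) = 31.6955
  k=4: S(4,0) = 107.8969; S(4,1) = 76.0336; S(4,2) = 53.5800; S(4,3) = 37.7572; S(4,4) = 26.6070
Terminal payoffs V(N, i) = max(S_T - K, 0):
  V(4,0) = 48.776870; V(4,1) = 16.913639; V(4,2) = 0.000000; V(4,3) = 0.000000; V(4,4) = 0.000000
Backward induction: V(k, i) = exp(-r*dt) * [p * V(k+1, i) + (1-p) * V(k+1, i+1)]; then take max(V_cont, immediate exercise) for American.
  V(3,0) = exp(-r*dt) * [p*48.776870 + (1-p)*16.913639] = 32.145380; exercise = 31.454785; V(3,0) = max -> 32.145380
  V(3,1) = exp(-r*dt) * [p*16.913639 + (1-p)*0.000000] = 8.190187; exercise = 4.706972; V(3,1) = max -> 8.190187
  V(3,2) = exp(-r*dt) * [p*0.000000 + (1-p)*0.000000] = 0.000000; exercise = 0.000000; V(3,2) = max -> 0.000000
  V(3,3) = exp(-r*dt) * [p*0.000000 + (1-p)*0.000000] = 0.000000; exercise = 0.000000; V(3,3) = max -> 0.000000
  V(2,0) = exp(-r*dt) * [p*32.145380 + (1-p)*8.190187] = 19.694475; exercise = 16.913639; V(2,0) = max -> 19.694475
  V(2,1) = exp(-r*dt) * [p*8.190187 + (1-p)*0.000000] = 3.965981; exercise = 0.000000; V(2,1) = max -> 3.965981
  V(2,2) = exp(-r*dt) * [p*0.000000 + (1-p)*0.000000] = 0.000000; exercise = 0.000000; V(2,2) = max -> 0.000000
  V(1,0) = exp(-r*dt) * [p*19.694475 + (1-p)*3.965981] = 11.535951; exercise = 4.706972; V(1,0) = max -> 11.535951
  V(1,1) = exp(-r*dt) * [p*3.965981 + (1-p)*0.000000] = 1.920469; exercise = 0.000000; V(1,1) = max -> 1.920469
  V(0,0) = exp(-r*dt) * [p*11.535951 + (1-p)*1.920469] = 6.554195; exercise = 0.000000; V(0,0) = max -> 6.554195


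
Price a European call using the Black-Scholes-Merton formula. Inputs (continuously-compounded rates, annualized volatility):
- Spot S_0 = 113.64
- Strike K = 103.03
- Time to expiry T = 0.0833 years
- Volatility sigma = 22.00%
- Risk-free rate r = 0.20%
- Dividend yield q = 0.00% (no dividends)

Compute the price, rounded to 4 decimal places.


d1 = (ln(S/K) + (r - q + 0.5*sigma^2) * T) / (sigma * sqrt(T)) = 1.57802196
d2 = d1 - sigma * sqrt(T) = 1.51452614
exp(-rT) = 0.99983341; exp(-qT) = 1.00000000
C = S_0 * exp(-qT) * N(d1) - K * exp(-rT) * N(d2)
N(d1) = 0.94271972; N(d2) = 0.93505378
C = 113.6400 * 1.00000000 * 0.94271972 - 103.0300 * 0.99983341 * 0.93505378 = 10.8081

Answer: Price = 10.8081


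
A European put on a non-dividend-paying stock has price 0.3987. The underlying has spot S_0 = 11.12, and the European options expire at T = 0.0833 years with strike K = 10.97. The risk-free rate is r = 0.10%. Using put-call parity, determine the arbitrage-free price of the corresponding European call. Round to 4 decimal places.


Put-call parity: C - P = S_0 * exp(-qT) - K * exp(-rT).
S_0 * exp(-qT) = 11.1200 * 1.00000000 = 11.12000000
K * exp(-rT) = 10.9700 * 0.99991670 = 10.96908624
C = P + S*exp(-qT) - K*exp(-rT)
C = 0.3987 + 11.12000000 - 10.96908624 = 0.5496

Answer: Call price = 0.5496


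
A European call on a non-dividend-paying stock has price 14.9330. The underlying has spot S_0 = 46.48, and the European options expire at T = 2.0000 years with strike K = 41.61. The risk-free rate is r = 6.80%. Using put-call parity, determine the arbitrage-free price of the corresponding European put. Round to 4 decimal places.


Answer: Put price = 4.7720

Derivation:
Put-call parity: C - P = S_0 * exp(-qT) - K * exp(-rT).
S_0 * exp(-qT) = 46.4800 * 1.00000000 = 46.48000000
K * exp(-rT) = 41.6100 * 0.87284263 = 36.31898194
P = C - S*exp(-qT) + K*exp(-rT)
P = 14.9330 - 46.48000000 + 36.31898194 = 4.7720


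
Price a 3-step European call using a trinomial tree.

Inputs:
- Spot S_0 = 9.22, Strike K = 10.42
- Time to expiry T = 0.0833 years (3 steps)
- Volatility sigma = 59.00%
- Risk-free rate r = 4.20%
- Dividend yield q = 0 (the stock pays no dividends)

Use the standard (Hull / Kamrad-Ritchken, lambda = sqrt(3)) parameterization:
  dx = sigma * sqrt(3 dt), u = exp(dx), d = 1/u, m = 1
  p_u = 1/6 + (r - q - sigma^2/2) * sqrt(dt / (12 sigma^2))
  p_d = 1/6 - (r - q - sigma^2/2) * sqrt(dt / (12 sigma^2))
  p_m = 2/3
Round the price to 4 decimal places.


dt = T/N = 0.027767; dx = sigma*sqrt(3*dt) = 0.170284
u = exp(dx) = 1.185642; d = 1/u = 0.843425
p_u = 0.155901, p_m = 0.666667, p_d = 0.177433
Discount per step: exp(-r*dt) = 0.998834
Stock lattice S(k, j) with j the centered position index:
  k=0: S(0,+0) = 9.2200
  k=1: S(1,-1) = 7.7764; S(1,+0) = 9.2200; S(1,+1) = 10.9316
  k=2: S(2,-2) = 6.5588; S(2,-1) = 7.7764; S(2,+0) = 9.2200; S(2,+1) = 10.9316; S(2,+2) = 12.9610
  k=3: S(3,-3) = 5.5318; S(3,-2) = 6.5588; S(3,-1) = 7.7764; S(3,+0) = 9.2200; S(3,+1) = 10.9316; S(3,+2) = 12.9610; S(3,+3) = 15.3671
Terminal payoffs V(N, j) = max(S_T - K, 0):
  V(3,-3) = 0.000000; V(3,-2) = 0.000000; V(3,-1) = 0.000000; V(3,+0) = 0.000000; V(3,+1) = 0.511618; V(3,+2) = 2.540983; V(3,+3) = 4.947084
Backward induction: V(k, j) = exp(-r*dt) * [p_u * V(k+1, j+1) + p_m * V(k+1, j) + p_d * V(k+1, j-1)]
  V(2,-2) = exp(-r*dt) * [p_u*0.000000 + p_m*0.000000 + p_d*0.000000] = 0.000000
  V(2,-1) = exp(-r*dt) * [p_u*0.000000 + p_m*0.000000 + p_d*0.000000] = 0.000000
  V(2,+0) = exp(-r*dt) * [p_u*0.511618 + p_m*0.000000 + p_d*0.000000] = 0.079669
  V(2,+1) = exp(-r*dt) * [p_u*2.540983 + p_m*0.511618 + p_d*0.000000] = 0.736360
  V(2,+2) = exp(-r*dt) * [p_u*4.947084 + p_m*2.540983 + p_d*0.511618] = 2.553041
  V(1,-1) = exp(-r*dt) * [p_u*0.079669 + p_m*0.000000 + p_d*0.000000] = 0.012406
  V(1,+0) = exp(-r*dt) * [p_u*0.736360 + p_m*0.079669 + p_d*0.000000] = 0.167716
  V(1,+1) = exp(-r*dt) * [p_u*2.553041 + p_m*0.736360 + p_d*0.079669] = 0.902011
  V(0,+0) = exp(-r*dt) * [p_u*0.902011 + p_m*0.167716 + p_d*0.012406] = 0.254339

Answer: Price = V(0,0) = 0.2543


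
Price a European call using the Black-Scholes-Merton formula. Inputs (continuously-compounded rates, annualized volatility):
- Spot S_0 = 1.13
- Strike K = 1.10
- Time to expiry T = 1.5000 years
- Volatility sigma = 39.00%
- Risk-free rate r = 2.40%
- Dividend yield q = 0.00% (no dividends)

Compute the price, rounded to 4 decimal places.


Answer: Price = 0.2430

Derivation:
d1 = (ln(S/K) + (r - q + 0.5*sigma^2) * T) / (sigma * sqrt(T)) = 0.37052710
d2 = d1 - sigma * sqrt(T) = -0.10712340
exp(-rT) = 0.96464029; exp(-qT) = 1.00000000
C = S_0 * exp(-qT) * N(d1) - K * exp(-rT) * N(d2)
N(d1) = 0.64450510; N(d2) = 0.45734554
C = 1.1300 * 1.00000000 * 0.64450510 - 1.1000 * 0.96464029 * 0.45734554 = 0.2430


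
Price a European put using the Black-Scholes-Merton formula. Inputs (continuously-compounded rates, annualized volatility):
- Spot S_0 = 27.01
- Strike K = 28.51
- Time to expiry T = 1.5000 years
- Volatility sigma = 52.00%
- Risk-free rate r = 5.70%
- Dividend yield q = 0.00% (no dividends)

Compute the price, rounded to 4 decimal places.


Answer: Price = 6.2335

Derivation:
d1 = (ln(S/K) + (r - q + 0.5*sigma^2) * T) / (sigma * sqrt(T)) = 0.36781956
d2 = d1 - sigma * sqrt(T) = -0.26904777
exp(-rT) = 0.91805314; exp(-qT) = 1.00000000
P = K * exp(-rT) * N(-d2) - S_0 * exp(-qT) * N(-d1)
N(-d1) = 0.35650389; N(-d2) = 0.60605354
P = 28.5100 * 0.91805314 * 0.60605354 - 27.0100 * 1.00000000 * 0.35650389 = 6.2335


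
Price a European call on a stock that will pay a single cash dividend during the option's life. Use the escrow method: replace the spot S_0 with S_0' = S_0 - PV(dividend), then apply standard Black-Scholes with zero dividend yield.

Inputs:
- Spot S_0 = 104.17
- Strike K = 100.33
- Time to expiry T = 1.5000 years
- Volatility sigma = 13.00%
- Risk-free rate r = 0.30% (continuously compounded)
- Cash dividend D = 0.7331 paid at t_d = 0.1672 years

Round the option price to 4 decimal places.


Answer: Price = 8.3841

Derivation:
PV(D) = D * exp(-r * t_d) = 0.7331 * 0.99949853 = 0.73273237
S_0' = S_0 - PV(D) = 104.1700 - 0.73273237 = 103.43726763
d1 = (ln(S_0'/K) + (r + sigma^2/2)*T) / (sigma*sqrt(T)) = 0.29943798
d2 = d1 - sigma*sqrt(T) = 0.14022114
exp(-rT) = 0.99551011
N(d1) = 0.61769705; N(d2) = 0.55575737
C = S_0' * N(d1) - K * exp(-rT) * N(d2) = 103.43726763 * 0.61769705 - 100.3300 * 0.99551011 * 0.55575737 = 8.3841


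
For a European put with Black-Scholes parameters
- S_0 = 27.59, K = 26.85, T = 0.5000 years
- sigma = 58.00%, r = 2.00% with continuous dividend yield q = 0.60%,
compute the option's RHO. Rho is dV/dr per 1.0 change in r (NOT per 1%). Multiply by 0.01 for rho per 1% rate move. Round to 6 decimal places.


d1 = 0.2884204860; d2 = -0.1217014471
phi(d1) = 0.3826893477; exp(-qT) = 0.9970044955; exp(-rT) = 0.9900498337
N(-d2) = 0.5484322664
Rho = -K*T*exp(-rT)*N(-d2) = -26.8500 * 0.5000 * 0.9900498337 * 0.5484322664 = -7.289443

Answer: Rho = -7.289443


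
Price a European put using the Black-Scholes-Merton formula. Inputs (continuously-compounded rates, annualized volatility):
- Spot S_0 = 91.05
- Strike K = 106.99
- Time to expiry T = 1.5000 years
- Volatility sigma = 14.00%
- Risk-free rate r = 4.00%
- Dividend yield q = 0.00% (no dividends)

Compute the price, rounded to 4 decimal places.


Answer: Price = 12.5150

Derivation:
d1 = (ln(S/K) + (r - q + 0.5*sigma^2) * T) / (sigma * sqrt(T)) = -0.50521639
d2 = d1 - sigma * sqrt(T) = -0.67668067
exp(-rT) = 0.94176453; exp(-qT) = 1.00000000
P = K * exp(-rT) * N(-d2) - S_0 * exp(-qT) * N(-d1)
N(-d1) = 0.69329657; N(-d2) = 0.75069571
P = 106.9900 * 0.94176453 * 0.75069571 - 91.0500 * 1.00000000 * 0.69329657 = 12.5150


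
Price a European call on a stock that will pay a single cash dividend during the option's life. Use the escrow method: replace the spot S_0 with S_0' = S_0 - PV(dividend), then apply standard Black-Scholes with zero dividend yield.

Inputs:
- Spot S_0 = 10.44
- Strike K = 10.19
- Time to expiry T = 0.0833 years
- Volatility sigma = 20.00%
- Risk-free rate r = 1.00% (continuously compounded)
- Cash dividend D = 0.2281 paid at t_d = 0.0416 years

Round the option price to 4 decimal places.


Answer: Price = 0.2503

Derivation:
PV(D) = D * exp(-r * t_d) = 0.2281 * 0.99958409 = 0.22800513
S_0' = S_0 - PV(D) = 10.4400 - 0.22800513 = 10.21199487
d1 = (ln(S_0'/K) + (r + sigma^2/2)*T) / (sigma*sqrt(T)) = 0.08064569
d2 = d1 - sigma*sqrt(T) = 0.02292221
exp(-rT) = 0.99916735
N(d1) = 0.53213814; N(d2) = 0.50914384
C = S_0' * N(d1) - K * exp(-rT) * N(d2) = 10.21199487 * 0.53213814 - 10.1900 * 0.99916735 * 0.50914384 = 0.2503


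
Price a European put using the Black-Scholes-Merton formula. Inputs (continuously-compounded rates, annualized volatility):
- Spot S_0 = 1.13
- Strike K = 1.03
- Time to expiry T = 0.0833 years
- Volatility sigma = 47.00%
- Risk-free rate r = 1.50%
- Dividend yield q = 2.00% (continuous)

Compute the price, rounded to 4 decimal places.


d1 = (ln(S/K) + (r - q + 0.5*sigma^2) * T) / (sigma * sqrt(T)) = 0.74782665
d2 = d1 - sigma * sqrt(T) = 0.61217647
exp(-rT) = 0.99875128; exp(-qT) = 0.99833539
P = K * exp(-rT) * N(-d2) - S_0 * exp(-qT) * N(-d1)
N(-d1) = 0.22728236; N(-d2) = 0.27021050
P = 1.0300 * 0.99875128 * 0.27021050 - 1.1300 * 0.99833539 * 0.22728236 = 0.0216

Answer: Price = 0.0216


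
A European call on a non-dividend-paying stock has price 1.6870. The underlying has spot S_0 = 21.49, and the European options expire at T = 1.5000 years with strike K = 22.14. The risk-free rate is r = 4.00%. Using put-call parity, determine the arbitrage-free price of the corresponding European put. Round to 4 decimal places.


Answer: Put price = 1.0477

Derivation:
Put-call parity: C - P = S_0 * exp(-qT) - K * exp(-rT).
S_0 * exp(-qT) = 21.4900 * 1.00000000 = 21.49000000
K * exp(-rT) = 22.1400 * 0.94176453 = 20.85066677
P = C - S*exp(-qT) + K*exp(-rT)
P = 1.6870 - 21.49000000 + 20.85066677 = 1.0477


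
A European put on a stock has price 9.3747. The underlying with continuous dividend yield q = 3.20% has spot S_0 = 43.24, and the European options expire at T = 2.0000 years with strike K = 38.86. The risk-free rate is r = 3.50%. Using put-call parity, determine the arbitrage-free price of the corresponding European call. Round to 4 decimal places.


Put-call parity: C - P = S_0 * exp(-qT) - K * exp(-rT).
S_0 * exp(-qT) = 43.2400 * 0.93800500 = 40.55933618
K * exp(-rT) = 38.8600 * 0.93239382 = 36.23282384
C = P + S*exp(-qT) - K*exp(-rT)
C = 9.3747 + 40.55933618 - 36.23282384 = 13.7012

Answer: Call price = 13.7012


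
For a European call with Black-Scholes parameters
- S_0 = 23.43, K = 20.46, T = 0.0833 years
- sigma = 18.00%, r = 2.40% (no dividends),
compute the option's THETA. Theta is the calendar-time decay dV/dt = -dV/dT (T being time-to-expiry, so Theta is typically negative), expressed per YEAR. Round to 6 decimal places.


d1 = 2.6735539657; d2 = 2.6216028349
phi(d1) = 0.0111883308; exp(-qT) = 1.0000000000; exp(-rT) = 0.9980027971
Theta = -S*exp(-qT)*phi(d1)*sigma/(2*sqrt(T)) - r*K*exp(-rT)*N(d2) + q*S*exp(-qT)*N(d1)
N(d1) = 0.9962473900; N(d2) = 0.9956241323; sqrt(T) = 0.2886173938
Term 1 = -23.4300 * 1.0000000000 * 0.0111883308 * 0.1800 / (2 * 0.2886173938) = -0.0817443219
Term 2 = -0.0240 * 20.4600 * 0.9980027971 * 0.9956241323 = -0.4879148589
Term 3 = 0 (no dividend yield, q = 0)
Theta = -0.0817443219 + (-0.4879148589) + (0.0000000000) = -0.569659

Answer: Theta = -0.569659


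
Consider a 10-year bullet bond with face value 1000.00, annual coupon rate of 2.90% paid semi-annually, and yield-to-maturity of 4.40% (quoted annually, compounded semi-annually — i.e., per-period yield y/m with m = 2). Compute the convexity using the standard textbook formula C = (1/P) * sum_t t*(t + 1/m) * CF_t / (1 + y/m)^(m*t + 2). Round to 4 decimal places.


Answer: Convexity = 82.7039

Derivation:
Coupon per period c = face * coupon_rate / m = 14.500000
Periods per year m = 2; per-period yield y/m = 0.022000
Number of cashflows N = 20
Cashflows (t years, CF_t, discount factor 1/(1+y/m)^(m*t), PV):
  t = 0.5000: CF_t = 14.500000, DF = 0.978474, PV = 14.187867
  t = 1.0000: CF_t = 14.500000, DF = 0.957411, PV = 13.882453
  t = 1.5000: CF_t = 14.500000, DF = 0.936801, PV = 13.583613
  t = 2.0000: CF_t = 14.500000, DF = 0.916635, PV = 13.291207
  t = 2.5000: CF_t = 14.500000, DF = 0.896903, PV = 13.005095
  t = 3.0000: CF_t = 14.500000, DF = 0.877596, PV = 12.725142
  t = 3.5000: CF_t = 14.500000, DF = 0.858704, PV = 12.451215
  t = 4.0000: CF_t = 14.500000, DF = 0.840220, PV = 12.183185
  t = 4.5000: CF_t = 14.500000, DF = 0.822133, PV = 11.920925
  t = 5.0000: CF_t = 14.500000, DF = 0.804435, PV = 11.664310
  t = 5.5000: CF_t = 14.500000, DF = 0.787119, PV = 11.413219
  t = 6.0000: CF_t = 14.500000, DF = 0.770175, PV = 11.167533
  t = 6.5000: CF_t = 14.500000, DF = 0.753596, PV = 10.927136
  t = 7.0000: CF_t = 14.500000, DF = 0.737373, PV = 10.691914
  t = 7.5000: CF_t = 14.500000, DF = 0.721500, PV = 10.461755
  t = 8.0000: CF_t = 14.500000, DF = 0.705969, PV = 10.236551
  t = 8.5000: CF_t = 14.500000, DF = 0.690772, PV = 10.016195
  t = 9.0000: CF_t = 14.500000, DF = 0.675902, PV = 9.800582
  t = 9.5000: CF_t = 14.500000, DF = 0.661352, PV = 9.589611
  t = 10.0000: CF_t = 1014.500000, DF = 0.647116, PV = 656.499101
Price P = sum_t PV_t = 879.698609
Convexity numerator sum_t t*(t + 1/m) * CF_t / (1+y/m)^(m*t + 2):
  t = 0.5000: term = 6.791807
  t = 1.0000: term = 19.936810
  t = 1.5000: term = 39.015284
  t = 2.0000: term = 63.625709
  t = 2.5000: term = 93.384112
  t = 3.0000: term = 127.923442
  t = 3.5000: term = 166.892944
  t = 4.0000: term = 209.957576
  t = 4.5000: term = 256.797426
  t = 5.0000: term = 307.107163
  t = 5.5000: term = 360.595495
  t = 6.0000: term = 416.984650
  t = 6.5000: term = 476.009874
  t = 7.0000: term = 537.418946
  t = 7.5000: term = 600.971704
  t = 8.0000: term = 666.439593
  t = 8.5000: term = 733.605227
  t = 9.0000: term = 802.261961
  t = 9.5000: term = 872.213483
  t = 10.0000: term = 65996.612256
Convexity = (1/P) * sum = 72754.545463 / 879.698609 = 82.703945


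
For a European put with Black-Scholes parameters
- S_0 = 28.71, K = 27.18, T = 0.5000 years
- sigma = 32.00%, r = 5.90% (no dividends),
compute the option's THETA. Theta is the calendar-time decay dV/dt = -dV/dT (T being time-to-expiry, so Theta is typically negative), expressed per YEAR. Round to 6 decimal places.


d1 = 0.4855352488; d2 = 0.2592610788
phi(d1) = 0.3545837289; exp(-qT) = 1.0000000000; exp(-rT) = 0.9709308776
Theta = -S*exp(-qT)*phi(d1)*sigma/(2*sqrt(T)) + r*K*exp(-rT)*N(-d2) - q*S*exp(-qT)*N(-d1)
N(-d1) = 0.3136483576; N(-d2) = 0.3977169038; sqrt(T) = 0.7071067812
Term 1 = -28.7100 * 1.0000000000 * 0.3545837289 * 0.3200 / (2 * 0.7071067812) = -2.3034934191
Term 2 = 0.0590 * 27.1800 * 0.9709308776 * 0.3977169038 = 0.6192468793
Term 3 = 0 (no dividend yield, q = 0)
Theta = -2.3034934191 + (0.6192468793) + (0.0000000000) = -1.684247

Answer: Theta = -1.684247


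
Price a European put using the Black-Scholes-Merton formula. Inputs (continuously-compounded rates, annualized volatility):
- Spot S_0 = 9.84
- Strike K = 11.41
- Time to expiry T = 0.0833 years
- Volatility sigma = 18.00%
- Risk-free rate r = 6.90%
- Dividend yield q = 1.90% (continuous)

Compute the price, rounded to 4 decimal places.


d1 = (ln(S/K) + (r - q + 0.5*sigma^2) * T) / (sigma * sqrt(T)) = -2.74334726
d2 = d1 - sigma * sqrt(T) = -2.79529840
exp(-rT) = 0.99426879; exp(-qT) = 0.99841855
P = K * exp(-rT) * N(-d2) - S_0 * exp(-qT) * N(-d1)
N(-d1) = 0.99695918; N(-d2) = 0.99740741
P = 11.4100 * 0.99426879 * 0.99740741 - 9.8400 * 0.99841855 * 0.99695918 = 1.5206

Answer: Price = 1.5206


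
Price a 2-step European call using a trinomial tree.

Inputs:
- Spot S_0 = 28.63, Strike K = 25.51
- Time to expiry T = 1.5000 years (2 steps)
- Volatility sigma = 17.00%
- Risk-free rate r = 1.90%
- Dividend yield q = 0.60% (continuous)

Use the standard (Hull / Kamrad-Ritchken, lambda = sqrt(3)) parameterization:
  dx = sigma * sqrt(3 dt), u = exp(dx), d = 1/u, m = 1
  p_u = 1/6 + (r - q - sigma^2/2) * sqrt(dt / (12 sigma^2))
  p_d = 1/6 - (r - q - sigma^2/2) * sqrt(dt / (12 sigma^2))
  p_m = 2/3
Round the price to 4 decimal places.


Answer: Price = V(0,0) = 4.5377

Derivation:
dt = T/N = 0.750000; dx = sigma*sqrt(3*dt) = 0.255000
u = exp(dx) = 1.290462; d = 1/u = 0.774916
p_u = 0.164534, p_m = 0.666667, p_d = 0.168799
Discount per step: exp(-r*dt) = 0.985851
Stock lattice S(k, j) with j the centered position index:
  k=0: S(0,+0) = 28.6300
  k=1: S(1,-1) = 22.1859; S(1,+0) = 28.6300; S(1,+1) = 36.9459
  k=2: S(2,-2) = 17.1922; S(2,-1) = 22.1859; S(2,+0) = 28.6300; S(2,+1) = 36.9459; S(2,+2) = 47.6773
Terminal payoffs V(N, j) = max(S_T - K, 0):
  V(2,-2) = 0.000000; V(2,-1) = 0.000000; V(2,+0) = 3.120000; V(2,+1) = 11.435916; V(2,+2) = 22.167287
Backward induction: V(k, j) = exp(-r*dt) * [p_u * V(k+1, j+1) + p_m * V(k+1, j) + p_d * V(k+1, j-1)]
  V(1,-1) = exp(-r*dt) * [p_u*3.120000 + p_m*0.000000 + p_d*0.000000] = 0.506084
  V(1,+0) = exp(-r*dt) * [p_u*11.435916 + p_m*3.120000 + p_d*0.000000] = 3.905548
  V(1,+1) = exp(-r*dt) * [p_u*22.167287 + p_m*11.435916 + p_d*3.120000] = 11.630949
  V(0,+0) = exp(-r*dt) * [p_u*11.630949 + p_m*3.905548 + p_d*0.506084] = 4.537690


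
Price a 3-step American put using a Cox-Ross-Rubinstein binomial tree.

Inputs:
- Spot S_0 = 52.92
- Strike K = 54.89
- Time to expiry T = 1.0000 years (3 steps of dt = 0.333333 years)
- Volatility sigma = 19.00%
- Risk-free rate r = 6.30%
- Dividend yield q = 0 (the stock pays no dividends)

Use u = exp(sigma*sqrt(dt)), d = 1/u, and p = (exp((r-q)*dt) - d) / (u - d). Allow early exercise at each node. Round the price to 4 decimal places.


dt = T/N = 0.333333
u = exp(sigma*sqrt(dt)) = 1.115939; d = 1/u = 0.896106
p = (exp((r-q)*dt) - d) / (u - d) = 0.569140
Discount per step: exp(-r*dt) = 0.979219
Stock lattice S(k, i) with i counting down-moves:
  k=0: S(0,0) = 52.9200
  k=1: S(1,0) = 59.0555; S(1,1) = 47.4219
  k=2: S(2,0) = 65.9024; S(2,1) = 52.9200; S(2,2) = 42.4951
  k=3: S(3,0) = 73.5431; S(3,1) = 59.0555; S(3,2) = 47.4219; S(3,3) = 38.0801
Terminal payoffs V(N, i) = max(K - S_T, 0):
  V(3,0) = 0.000000; V(3,1) = 0.000000; V(3,2) = 7.468070; V(3,3) = 16.809906
Backward induction: V(k, i) = exp(-r*dt) * [p * V(k+1, i) + (1-p) * V(k+1, i+1)]; then take max(V_cont, immediate exercise) for American.
  V(2,0) = exp(-r*dt) * [p*0.000000 + (1-p)*0.000000] = 0.000000; exercise = 0.000000; V(2,0) = max -> 0.000000
  V(2,1) = exp(-r*dt) * [p*0.000000 + (1-p)*7.468070] = 3.150823; exercise = 1.970000; V(2,1) = max -> 3.150823
  V(2,2) = exp(-r*dt) * [p*7.468070 + (1-p)*16.809906] = 11.254252; exercise = 12.394923; V(2,2) = max -> 12.394923
  V(1,0) = exp(-r*dt) * [p*0.000000 + (1-p)*3.150823] = 1.329351; exercise = 0.000000; V(1,0) = max -> 1.329351
  V(1,1) = exp(-r*dt) * [p*3.150823 + (1-p)*12.394923] = 6.985487; exercise = 7.468070; V(1,1) = max -> 7.468070
  V(0,0) = exp(-r*dt) * [p*1.329351 + (1-p)*7.468070] = 3.891688; exercise = 1.970000; V(0,0) = max -> 3.891688

Answer: Price = V(0,0) = 3.8917


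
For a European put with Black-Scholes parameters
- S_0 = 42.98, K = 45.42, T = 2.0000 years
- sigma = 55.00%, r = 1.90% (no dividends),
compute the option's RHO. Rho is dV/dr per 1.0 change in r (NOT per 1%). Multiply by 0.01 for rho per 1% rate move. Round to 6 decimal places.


d1 = 0.3667728863; d2 = -0.4110445730
phi(d1) = 0.3729914775; exp(-qT) = 1.0000000000; exp(-rT) = 0.9627129409
N(-d2) = 0.6594800744
Rho = -K*T*exp(-rT)*N(-d2) = -45.4200 * 2.0000 * 0.9627129409 * 0.6594800744 = -57.673408

Answer: Rho = -57.673408


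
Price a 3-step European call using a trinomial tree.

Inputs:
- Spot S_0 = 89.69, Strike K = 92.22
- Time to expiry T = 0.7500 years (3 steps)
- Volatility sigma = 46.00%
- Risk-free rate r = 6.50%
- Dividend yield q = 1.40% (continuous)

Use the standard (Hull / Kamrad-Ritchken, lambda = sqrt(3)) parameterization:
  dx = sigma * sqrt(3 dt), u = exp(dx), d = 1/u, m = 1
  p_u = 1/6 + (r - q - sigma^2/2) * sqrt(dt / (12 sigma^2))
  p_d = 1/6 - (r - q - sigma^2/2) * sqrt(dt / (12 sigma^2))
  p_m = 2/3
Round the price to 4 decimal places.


Answer: Price = V(0,0) = 13.5287

Derivation:
dt = T/N = 0.250000; dx = sigma*sqrt(3*dt) = 0.398372
u = exp(dx) = 1.489398; d = 1/u = 0.671412
p_u = 0.149472, p_m = 0.666667, p_d = 0.183862
Discount per step: exp(-r*dt) = 0.983881
Stock lattice S(k, j) with j the centered position index:
  k=0: S(0,+0) = 89.6900
  k=1: S(1,-1) = 60.2190; S(1,+0) = 89.6900; S(1,+1) = 133.5841
  k=2: S(2,-2) = 40.4318; S(2,-1) = 60.2190; S(2,+0) = 89.6900; S(2,+1) = 133.5841; S(2,+2) = 198.9598
  k=3: S(3,-3) = 27.1464; S(3,-2) = 40.4318; S(3,-1) = 60.2190; S(3,+0) = 89.6900; S(3,+1) = 133.5841; S(3,+2) = 198.9598; S(3,+3) = 296.3302
Terminal payoffs V(N, j) = max(S_T - K, 0):
  V(3,-3) = 0.000000; V(3,-2) = 0.000000; V(3,-1) = 0.000000; V(3,+0) = 0.000000; V(3,+1) = 41.364063; V(3,+2) = 106.739772; V(3,+3) = 204.110189
Backward induction: V(k, j) = exp(-r*dt) * [p_u * V(k+1, j+1) + p_m * V(k+1, j) + p_d * V(k+1, j-1)]
  V(2,-2) = exp(-r*dt) * [p_u*0.000000 + p_m*0.000000 + p_d*0.000000] = 0.000000
  V(2,-1) = exp(-r*dt) * [p_u*0.000000 + p_m*0.000000 + p_d*0.000000] = 0.000000
  V(2,+0) = exp(-r*dt) * [p_u*41.364063 + p_m*0.000000 + p_d*0.000000] = 6.083098
  V(2,+1) = exp(-r*dt) * [p_u*106.739772 + p_m*41.364063 + p_d*0.000000] = 42.828958
  V(2,+2) = exp(-r*dt) * [p_u*204.110189 + p_m*106.739772 + p_d*41.364063] = 107.512454
  V(1,-1) = exp(-r*dt) * [p_u*6.083098 + p_m*0.000000 + p_d*0.000000] = 0.894595
  V(1,+0) = exp(-r*dt) * [p_u*42.828958 + p_m*6.083098 + p_d*0.000000] = 10.288559
  V(1,+1) = exp(-r*dt) * [p_u*107.512454 + p_m*42.828958 + p_d*6.083098] = 45.003866
  V(0,+0) = exp(-r*dt) * [p_u*45.003866 + p_m*10.288559 + p_d*0.894595] = 13.528687


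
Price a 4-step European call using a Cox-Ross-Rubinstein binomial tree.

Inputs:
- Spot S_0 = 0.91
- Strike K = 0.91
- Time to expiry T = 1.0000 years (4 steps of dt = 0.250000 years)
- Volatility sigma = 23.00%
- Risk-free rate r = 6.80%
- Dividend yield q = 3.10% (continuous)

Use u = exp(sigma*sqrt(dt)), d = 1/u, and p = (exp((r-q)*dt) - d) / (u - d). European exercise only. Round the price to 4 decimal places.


Answer: Price = V(0,0) = 0.0915

Derivation:
dt = T/N = 0.250000
u = exp(sigma*sqrt(dt)) = 1.121873; d = 1/u = 0.891366
p = (exp((r-q)*dt) - d) / (u - d) = 0.511597
Discount per step: exp(-r*dt) = 0.983144
Stock lattice S(k, i) with i counting down-moves:
  k=0: S(0,0) = 0.9100
  k=1: S(1,0) = 1.0209; S(1,1) = 0.8111
  k=2: S(2,0) = 1.1453; S(2,1) = 0.9100; S(2,2) = 0.7230
  k=3: S(3,0) = 1.2849; S(3,1) = 1.0209; S(3,2) = 0.8111; S(3,3) = 0.6445
  k=4: S(4,0) = 1.4415; S(4,1) = 1.1453; S(4,2) = 0.9100; S(4,3) = 0.7230; S(4,4) = 0.5745
Terminal payoffs V(N, i) = max(S_T - K, 0):
  V(4,0) = 0.531507; V(4,1) = 0.235326; V(4,2) = 0.000000; V(4,3) = 0.000000; V(4,4) = 0.000000
Backward induction: V(k, i) = exp(-r*dt) * [p * V(k+1, i) + (1-p) * V(k+1, i+1)].
  V(3,0) = exp(-r*dt) * [p*0.531507 + (1-p)*0.235326] = 0.380331
  V(3,1) = exp(-r*dt) * [p*0.235326 + (1-p)*0.000000] = 0.118363
  V(3,2) = exp(-r*dt) * [p*0.000000 + (1-p)*0.000000] = 0.000000
  V(3,3) = exp(-r*dt) * [p*0.000000 + (1-p)*0.000000] = 0.000000
  V(2,0) = exp(-r*dt) * [p*0.380331 + (1-p)*0.118363] = 0.248130
  V(2,1) = exp(-r*dt) * [p*0.118363 + (1-p)*0.000000] = 0.059533
  V(2,2) = exp(-r*dt) * [p*0.000000 + (1-p)*0.000000] = 0.000000
  V(1,0) = exp(-r*dt) * [p*0.248130 + (1-p)*0.059533] = 0.153389
  V(1,1) = exp(-r*dt) * [p*0.059533 + (1-p)*0.000000] = 0.029944
  V(0,0) = exp(-r*dt) * [p*0.153389 + (1-p)*0.029944] = 0.091529


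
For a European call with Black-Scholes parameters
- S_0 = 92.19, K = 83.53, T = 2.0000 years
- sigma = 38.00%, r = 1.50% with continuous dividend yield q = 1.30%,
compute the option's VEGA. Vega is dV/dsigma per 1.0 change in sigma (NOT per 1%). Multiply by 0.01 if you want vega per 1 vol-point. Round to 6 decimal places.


Answer: Vega = 45.596116

Derivation:
d1 = 0.4597046626; d2 = -0.0776964911
phi(d1) = 0.3589390358; exp(-qT) = 0.9743350896; exp(-rT) = 0.9704455335
Vega = S * exp(-qT) * phi(d1) * sqrt(T) = 92.1900 * 0.9743350896 * 0.3589390358 * 1.4142135624 = 45.596116


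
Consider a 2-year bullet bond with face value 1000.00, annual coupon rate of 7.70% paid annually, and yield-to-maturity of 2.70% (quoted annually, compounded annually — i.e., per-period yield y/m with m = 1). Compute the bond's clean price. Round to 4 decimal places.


Coupon per period c = face * coupon_rate / m = 77.000000
Periods per year m = 1; per-period yield y/m = 0.027000
Number of cashflows N = 2
Cashflows (t years, CF_t, discount factor 1/(1+y/m)^(m*t), PV):
  t = 1.0000: CF_t = 77.000000, DF = 0.973710, PV = 74.975657
  t = 2.0000: CF_t = 1077.000000, DF = 0.948111, PV = 1021.115377
Price P = sum_t PV_t = 1096.091034

Answer: Price = 1096.0910


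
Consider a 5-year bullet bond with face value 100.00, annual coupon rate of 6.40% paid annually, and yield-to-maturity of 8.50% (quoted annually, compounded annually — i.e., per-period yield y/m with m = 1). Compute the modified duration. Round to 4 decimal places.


Coupon per period c = face * coupon_rate / m = 6.400000
Periods per year m = 1; per-period yield y/m = 0.085000
Number of cashflows N = 5
Cashflows (t years, CF_t, discount factor 1/(1+y/m)^(m*t), PV):
  t = 1.0000: CF_t = 6.400000, DF = 0.921659, PV = 5.898618
  t = 2.0000: CF_t = 6.400000, DF = 0.849455, PV = 5.436514
  t = 3.0000: CF_t = 6.400000, DF = 0.782908, PV = 5.010612
  t = 4.0000: CF_t = 6.400000, DF = 0.721574, PV = 4.618075
  t = 5.0000: CF_t = 106.400000, DF = 0.665045, PV = 70.760833
Price P = sum_t PV_t = 91.724652
First compute Macaulay numerator sum_t t * PV_t:
  t * PV_t at t = 1.0000: 5.898618
  t * PV_t at t = 2.0000: 10.873028
  t * PV_t at t = 3.0000: 15.031835
  t * PV_t at t = 4.0000: 18.472302
  t * PV_t at t = 5.0000: 353.804165
Macaulay duration D = 404.079948 / 91.724652 = 4.405358
Modified duration = D / (1 + y/m) = 4.405358 / (1 + 0.085000) = 4.060238

Answer: Modified duration = 4.0602
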